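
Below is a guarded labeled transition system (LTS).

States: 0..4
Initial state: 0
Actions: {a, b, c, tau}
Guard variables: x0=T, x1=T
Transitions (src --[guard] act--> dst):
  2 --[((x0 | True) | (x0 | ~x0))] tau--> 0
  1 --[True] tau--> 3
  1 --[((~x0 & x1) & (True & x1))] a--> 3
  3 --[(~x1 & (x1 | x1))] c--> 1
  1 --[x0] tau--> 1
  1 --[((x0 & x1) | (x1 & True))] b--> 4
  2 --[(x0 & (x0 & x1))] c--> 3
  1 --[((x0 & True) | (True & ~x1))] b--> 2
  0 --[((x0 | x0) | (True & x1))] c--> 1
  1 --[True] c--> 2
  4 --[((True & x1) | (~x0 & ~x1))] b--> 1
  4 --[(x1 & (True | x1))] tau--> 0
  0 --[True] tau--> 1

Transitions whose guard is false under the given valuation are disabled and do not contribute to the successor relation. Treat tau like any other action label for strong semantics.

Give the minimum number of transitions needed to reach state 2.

Answer: 2

Trace:
Breadth-first toward 2:
  Layer 0: {0}
  Layer 1: {1}
  Layer 2: {2,3,4}
depth(2)=2, e.g. c·b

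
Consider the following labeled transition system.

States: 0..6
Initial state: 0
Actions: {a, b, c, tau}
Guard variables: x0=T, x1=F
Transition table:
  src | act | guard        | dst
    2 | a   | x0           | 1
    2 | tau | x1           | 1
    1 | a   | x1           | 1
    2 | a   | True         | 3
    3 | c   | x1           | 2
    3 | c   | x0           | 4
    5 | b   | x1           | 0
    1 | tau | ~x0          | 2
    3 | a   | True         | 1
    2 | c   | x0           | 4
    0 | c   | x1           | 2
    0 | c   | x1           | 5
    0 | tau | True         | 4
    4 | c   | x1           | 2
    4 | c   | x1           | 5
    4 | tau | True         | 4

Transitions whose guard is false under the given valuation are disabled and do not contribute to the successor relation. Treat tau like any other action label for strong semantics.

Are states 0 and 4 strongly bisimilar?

Answer: BISIMILAR

Working:
Compute ~ classes (split until stable):
  P[0] = {{0,1,2,3,4,5,6}}
  P[1] = {{0,4},{1,5,6},{2,3}}
  P[2] = {{0,4},{1,5,6},{2},{3}}
Fixed point at round 3; 4 class(es).
[0]={0,4}  [4]={0,4}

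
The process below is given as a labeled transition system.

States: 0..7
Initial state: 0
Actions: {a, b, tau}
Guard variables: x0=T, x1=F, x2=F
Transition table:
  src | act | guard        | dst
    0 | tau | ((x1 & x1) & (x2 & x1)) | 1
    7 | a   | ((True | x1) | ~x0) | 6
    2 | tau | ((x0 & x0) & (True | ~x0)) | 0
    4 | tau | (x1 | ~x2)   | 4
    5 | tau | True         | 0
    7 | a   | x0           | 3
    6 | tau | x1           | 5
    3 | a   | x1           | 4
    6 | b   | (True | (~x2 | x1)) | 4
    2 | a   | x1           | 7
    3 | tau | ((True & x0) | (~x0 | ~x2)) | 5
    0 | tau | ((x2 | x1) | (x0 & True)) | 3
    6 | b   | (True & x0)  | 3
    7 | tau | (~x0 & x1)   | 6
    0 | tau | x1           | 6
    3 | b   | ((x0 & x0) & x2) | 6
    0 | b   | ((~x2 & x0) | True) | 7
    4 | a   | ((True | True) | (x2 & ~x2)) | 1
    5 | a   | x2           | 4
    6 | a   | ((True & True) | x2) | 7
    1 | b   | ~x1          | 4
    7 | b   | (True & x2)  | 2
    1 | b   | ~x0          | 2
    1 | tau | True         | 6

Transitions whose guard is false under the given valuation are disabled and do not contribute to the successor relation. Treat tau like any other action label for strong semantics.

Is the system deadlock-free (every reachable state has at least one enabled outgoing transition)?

Answer: DEADLOCK-FREE

Working:
R = {0,1,3,4,5,6,7}
  0: b→7  tau→3  [deg 2]
  1: b→4  tau→6  [deg 2]
  3: tau→5  [deg 1]
  4: a→1  tau→4  [deg 2]
  5: tau→0  [deg 1]
  6: a→7  b→3  b→4  [deg 3]
  7: a→3  a→6  [deg 2]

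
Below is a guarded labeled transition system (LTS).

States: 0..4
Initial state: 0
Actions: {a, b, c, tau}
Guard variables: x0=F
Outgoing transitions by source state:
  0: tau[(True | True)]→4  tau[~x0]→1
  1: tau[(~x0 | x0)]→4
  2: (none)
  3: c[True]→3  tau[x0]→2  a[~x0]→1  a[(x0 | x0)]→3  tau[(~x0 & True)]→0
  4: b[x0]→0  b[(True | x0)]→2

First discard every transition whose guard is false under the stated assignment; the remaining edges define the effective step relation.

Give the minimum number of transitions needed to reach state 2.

BFS to 2:
  Layer 0: {0}
  Layer 1: {1,4}
  Layer 2: {2}
first hit 2 at d=2 via tau·b

Answer: 2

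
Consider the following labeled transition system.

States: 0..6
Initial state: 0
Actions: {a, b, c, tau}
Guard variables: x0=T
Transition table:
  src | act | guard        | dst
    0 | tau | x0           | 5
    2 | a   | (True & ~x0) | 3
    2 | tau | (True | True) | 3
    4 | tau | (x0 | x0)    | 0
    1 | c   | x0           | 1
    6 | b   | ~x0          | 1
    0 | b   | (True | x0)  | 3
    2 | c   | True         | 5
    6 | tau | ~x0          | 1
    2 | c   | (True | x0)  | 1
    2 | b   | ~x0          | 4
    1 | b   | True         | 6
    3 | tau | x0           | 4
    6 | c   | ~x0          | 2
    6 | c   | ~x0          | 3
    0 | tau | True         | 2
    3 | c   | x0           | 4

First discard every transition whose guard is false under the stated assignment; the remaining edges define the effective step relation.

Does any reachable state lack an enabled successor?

Reachable = {0,1,2,3,4,5,6}
  0: b→3  tau→2  tau→5  [3 out]
  1: b→6  c→1  [2 out]
  2: c→1  c→5  tau→3  [3 out]
  3: c→4  tau→4  [2 out]
  4: tau→0  [1 out]
  5: ∅  [deadlock]
  6: ∅  [deadlock]
Path to 5: tau

Answer: DEADLOCK at state 5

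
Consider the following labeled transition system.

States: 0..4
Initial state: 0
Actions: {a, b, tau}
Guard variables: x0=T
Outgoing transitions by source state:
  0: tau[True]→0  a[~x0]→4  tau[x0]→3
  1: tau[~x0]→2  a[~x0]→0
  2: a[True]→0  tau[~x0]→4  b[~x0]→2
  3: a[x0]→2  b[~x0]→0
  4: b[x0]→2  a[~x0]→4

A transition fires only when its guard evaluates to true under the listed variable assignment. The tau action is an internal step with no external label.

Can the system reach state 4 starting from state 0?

Answer: UNREACHABLE

Working:
5 transition(s) survive guard evaluation.
Layer 0: {0}
Layer 1: {3}  cumulative {0,3}
Layer 2: {2}  cumulative {0,2,3}
Reach set: {0,2,3}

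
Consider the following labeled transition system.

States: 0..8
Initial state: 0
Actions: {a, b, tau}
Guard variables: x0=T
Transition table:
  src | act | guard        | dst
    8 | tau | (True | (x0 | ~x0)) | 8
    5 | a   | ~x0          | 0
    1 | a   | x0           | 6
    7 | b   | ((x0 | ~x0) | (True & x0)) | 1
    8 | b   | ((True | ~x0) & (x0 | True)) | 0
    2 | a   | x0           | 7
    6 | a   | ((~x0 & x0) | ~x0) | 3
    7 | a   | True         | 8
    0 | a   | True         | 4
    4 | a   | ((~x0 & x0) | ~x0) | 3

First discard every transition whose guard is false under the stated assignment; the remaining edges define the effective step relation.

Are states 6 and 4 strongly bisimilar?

Answer: BISIMILAR

Trace:
Compute ~ classes (split until stable):
  π0 = {{0,1,2,3,4,5,6,7,8}}
  π1 = {{0,1,2},{3,4,5,6},{7},{8}}
  π2 = {{0,1},{2},{3,4,5,6},{7},{8}}
5 equivalence class(es) (converged in 3)
[6]={3,4,5,6}  [4]={3,4,5,6}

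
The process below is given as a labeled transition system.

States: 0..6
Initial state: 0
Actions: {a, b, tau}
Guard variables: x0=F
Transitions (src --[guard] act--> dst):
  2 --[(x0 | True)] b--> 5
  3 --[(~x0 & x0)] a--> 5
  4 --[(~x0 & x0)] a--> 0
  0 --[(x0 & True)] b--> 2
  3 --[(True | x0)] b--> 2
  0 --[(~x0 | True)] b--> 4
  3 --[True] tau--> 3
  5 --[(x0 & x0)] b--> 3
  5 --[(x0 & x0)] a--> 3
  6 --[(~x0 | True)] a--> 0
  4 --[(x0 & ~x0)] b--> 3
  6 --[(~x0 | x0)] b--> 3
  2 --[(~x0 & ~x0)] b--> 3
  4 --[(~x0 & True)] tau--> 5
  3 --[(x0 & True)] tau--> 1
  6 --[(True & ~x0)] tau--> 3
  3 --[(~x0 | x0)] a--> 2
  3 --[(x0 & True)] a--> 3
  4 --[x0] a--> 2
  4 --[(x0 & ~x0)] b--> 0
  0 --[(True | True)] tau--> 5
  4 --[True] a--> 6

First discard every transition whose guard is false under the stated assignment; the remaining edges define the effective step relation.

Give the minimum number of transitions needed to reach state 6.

Answer: 2

Analysis:
Layered search for 6:
  depth 0: {0}
  depth 1: {4,5}
  depth 2: {6}
depth(6)=2, e.g. b·a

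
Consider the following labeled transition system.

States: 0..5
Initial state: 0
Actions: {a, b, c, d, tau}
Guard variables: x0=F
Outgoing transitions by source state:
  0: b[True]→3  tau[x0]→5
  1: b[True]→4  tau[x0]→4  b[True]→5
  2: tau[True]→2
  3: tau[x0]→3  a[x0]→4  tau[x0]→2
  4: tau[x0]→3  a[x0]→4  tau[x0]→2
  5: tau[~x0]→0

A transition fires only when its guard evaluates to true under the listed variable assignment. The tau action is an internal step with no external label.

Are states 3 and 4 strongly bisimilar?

Answer: BISIMILAR

Trace:
Compute ~ classes (split until stable):
  P[0] = {{0,1,2,3,4,5}}
  P[1] = {{0,1},{2,5},{3,4}}
  P[2] = {{0},{1},{2},{3,4},{5}}
stable after 3 split(s): 5 block(s)
[3]={3,4}  [4]={3,4}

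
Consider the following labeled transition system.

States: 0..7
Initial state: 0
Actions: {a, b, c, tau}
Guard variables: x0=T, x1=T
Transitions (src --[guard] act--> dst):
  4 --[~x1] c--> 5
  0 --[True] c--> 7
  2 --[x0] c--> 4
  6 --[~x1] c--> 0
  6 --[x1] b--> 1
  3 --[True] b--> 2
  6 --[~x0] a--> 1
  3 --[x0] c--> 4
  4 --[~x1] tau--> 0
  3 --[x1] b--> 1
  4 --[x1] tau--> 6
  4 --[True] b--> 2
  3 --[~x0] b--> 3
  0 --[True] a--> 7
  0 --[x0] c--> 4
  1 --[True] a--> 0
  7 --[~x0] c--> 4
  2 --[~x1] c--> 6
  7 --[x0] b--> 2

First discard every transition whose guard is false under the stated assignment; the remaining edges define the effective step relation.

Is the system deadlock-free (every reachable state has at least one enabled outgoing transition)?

Answer: DEADLOCK-FREE

Working:
Reachable = {0,1,2,4,6,7}
  0: a→7  c→4  c→7  [deg 3]
  1: a→0  [deg 1]
  2: c→4  [deg 1]
  4: b→2  tau→6  [deg 2]
  6: b→1  [deg 1]
  7: b→2  [deg 1]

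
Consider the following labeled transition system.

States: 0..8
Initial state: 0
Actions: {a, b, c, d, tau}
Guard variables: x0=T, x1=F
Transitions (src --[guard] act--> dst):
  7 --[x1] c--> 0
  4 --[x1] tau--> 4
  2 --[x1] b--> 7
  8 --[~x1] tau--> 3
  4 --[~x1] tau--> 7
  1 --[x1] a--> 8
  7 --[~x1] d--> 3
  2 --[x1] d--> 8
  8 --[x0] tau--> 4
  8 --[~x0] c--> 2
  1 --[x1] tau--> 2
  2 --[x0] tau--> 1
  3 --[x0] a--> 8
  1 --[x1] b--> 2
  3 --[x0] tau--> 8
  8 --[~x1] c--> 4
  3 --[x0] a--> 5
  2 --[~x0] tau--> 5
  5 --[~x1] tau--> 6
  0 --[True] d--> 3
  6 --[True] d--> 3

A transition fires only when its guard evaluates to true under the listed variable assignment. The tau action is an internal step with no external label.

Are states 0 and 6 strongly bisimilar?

Answer: BISIMILAR

Working:
Bisimulation quotient by refinement:
  π0 = {{0,1,2,3,4,5,6,7,8}}
  π1 = {{0,6,7},{1},{2,4,5},{3},{8}}
  π2 = {{0,6,7},{1},{2},{3},{4,5},{8}}
Fixed point at round 3; 6 class(es).
[0]={0,6,7}  [6]={0,6,7}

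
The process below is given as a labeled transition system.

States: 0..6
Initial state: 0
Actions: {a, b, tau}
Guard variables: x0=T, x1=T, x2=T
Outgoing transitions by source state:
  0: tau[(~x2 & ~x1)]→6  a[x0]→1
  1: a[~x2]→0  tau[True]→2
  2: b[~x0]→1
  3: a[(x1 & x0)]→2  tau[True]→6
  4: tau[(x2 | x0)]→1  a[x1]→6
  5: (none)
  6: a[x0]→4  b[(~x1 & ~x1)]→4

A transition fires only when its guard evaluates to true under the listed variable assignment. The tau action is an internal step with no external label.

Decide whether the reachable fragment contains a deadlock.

Reach set: {0,1,2}
  0: a→1  [deg 1]
  1: tau→2  [deg 1]
  2: ∅  [deadlock]
witness 2: a·tau

Answer: DEADLOCK at state 2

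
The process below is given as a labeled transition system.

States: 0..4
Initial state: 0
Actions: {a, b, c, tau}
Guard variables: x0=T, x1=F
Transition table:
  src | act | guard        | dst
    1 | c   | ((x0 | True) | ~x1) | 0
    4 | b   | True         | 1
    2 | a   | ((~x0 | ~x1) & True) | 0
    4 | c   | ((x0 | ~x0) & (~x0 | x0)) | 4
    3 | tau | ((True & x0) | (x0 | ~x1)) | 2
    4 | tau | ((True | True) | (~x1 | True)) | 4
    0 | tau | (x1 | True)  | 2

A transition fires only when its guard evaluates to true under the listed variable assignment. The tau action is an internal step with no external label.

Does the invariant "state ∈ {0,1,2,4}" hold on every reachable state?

Inv-set: {0,1,2,4}
R = {0,2}
  0: ✓
  2: ✓

Answer: INVARIANT HOLDS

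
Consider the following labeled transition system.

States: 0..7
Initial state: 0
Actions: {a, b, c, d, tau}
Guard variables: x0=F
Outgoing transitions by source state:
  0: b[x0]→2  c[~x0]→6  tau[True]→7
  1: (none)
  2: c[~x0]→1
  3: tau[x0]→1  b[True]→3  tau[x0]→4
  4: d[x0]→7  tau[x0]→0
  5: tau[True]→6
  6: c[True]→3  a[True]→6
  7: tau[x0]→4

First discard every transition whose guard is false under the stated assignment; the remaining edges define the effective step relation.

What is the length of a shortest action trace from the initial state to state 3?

Layered search for 3:
  depth 0: {0}
  depth 1: {6,7}
  depth 2: {3}
depth(3)=2, e.g. c·c

Answer: 2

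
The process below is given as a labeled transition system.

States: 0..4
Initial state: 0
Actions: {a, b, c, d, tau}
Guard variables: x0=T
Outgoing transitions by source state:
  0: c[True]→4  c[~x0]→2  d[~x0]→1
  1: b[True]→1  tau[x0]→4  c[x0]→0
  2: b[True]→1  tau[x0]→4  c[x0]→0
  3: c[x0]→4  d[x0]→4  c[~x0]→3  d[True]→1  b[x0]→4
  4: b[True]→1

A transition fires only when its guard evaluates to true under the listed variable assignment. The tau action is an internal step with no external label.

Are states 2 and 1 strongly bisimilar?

Compute ~ classes (split until stable):
  P[0] = {{0,1,2,3,4}}
  P[1] = {{0},{1,2},{3},{4}}
stable after 2 split(s): 4 block(s)
[2]={1,2}  [1]={1,2}

Answer: BISIMILAR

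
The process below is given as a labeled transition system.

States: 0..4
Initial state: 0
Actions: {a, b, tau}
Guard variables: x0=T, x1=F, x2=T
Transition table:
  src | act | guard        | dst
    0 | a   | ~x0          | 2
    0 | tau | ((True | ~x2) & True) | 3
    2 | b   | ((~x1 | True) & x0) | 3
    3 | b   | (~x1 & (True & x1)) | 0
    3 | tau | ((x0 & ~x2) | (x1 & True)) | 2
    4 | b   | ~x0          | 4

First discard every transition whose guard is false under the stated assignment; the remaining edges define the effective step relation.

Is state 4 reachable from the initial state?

After dropping false guards: 2 live edges.
depth 0: {0}
depth 1: {3}  now seen {0,3}
Reachable = {0,3}

Answer: UNREACHABLE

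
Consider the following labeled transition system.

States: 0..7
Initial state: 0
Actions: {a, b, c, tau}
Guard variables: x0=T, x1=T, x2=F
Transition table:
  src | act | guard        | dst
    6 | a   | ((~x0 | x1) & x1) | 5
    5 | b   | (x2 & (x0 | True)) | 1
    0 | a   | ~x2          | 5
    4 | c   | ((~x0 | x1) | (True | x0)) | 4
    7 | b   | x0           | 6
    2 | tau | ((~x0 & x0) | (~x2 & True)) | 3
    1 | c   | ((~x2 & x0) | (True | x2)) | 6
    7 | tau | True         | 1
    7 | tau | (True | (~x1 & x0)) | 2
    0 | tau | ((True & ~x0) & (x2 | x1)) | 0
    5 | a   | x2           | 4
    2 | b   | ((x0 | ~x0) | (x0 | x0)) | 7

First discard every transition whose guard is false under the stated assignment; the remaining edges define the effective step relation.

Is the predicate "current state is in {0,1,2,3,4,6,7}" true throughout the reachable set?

Inv-set: {0,1,2,3,4,6,7}
Reach set: {0,5}
  0: safe
  5: VIOLATES
witness against invariant: a → 5

Answer: INVARIANT VIOLATED at state 5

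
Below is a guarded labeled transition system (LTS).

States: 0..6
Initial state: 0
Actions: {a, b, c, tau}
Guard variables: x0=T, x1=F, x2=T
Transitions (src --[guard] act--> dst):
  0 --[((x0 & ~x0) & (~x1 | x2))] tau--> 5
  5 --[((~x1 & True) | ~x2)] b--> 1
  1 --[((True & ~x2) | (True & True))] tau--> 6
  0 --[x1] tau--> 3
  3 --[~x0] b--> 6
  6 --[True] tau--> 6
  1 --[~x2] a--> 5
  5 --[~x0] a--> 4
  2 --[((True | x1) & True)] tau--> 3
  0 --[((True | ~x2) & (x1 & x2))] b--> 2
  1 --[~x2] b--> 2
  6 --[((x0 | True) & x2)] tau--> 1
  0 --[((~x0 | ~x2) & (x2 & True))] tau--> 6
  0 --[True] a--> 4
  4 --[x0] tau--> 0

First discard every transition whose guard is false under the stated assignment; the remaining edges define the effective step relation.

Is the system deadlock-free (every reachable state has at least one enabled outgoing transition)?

Answer: DEADLOCK-FREE

Working:
R = {0,4}
  0: a→4  [deg 1]
  4: tau→0  [deg 1]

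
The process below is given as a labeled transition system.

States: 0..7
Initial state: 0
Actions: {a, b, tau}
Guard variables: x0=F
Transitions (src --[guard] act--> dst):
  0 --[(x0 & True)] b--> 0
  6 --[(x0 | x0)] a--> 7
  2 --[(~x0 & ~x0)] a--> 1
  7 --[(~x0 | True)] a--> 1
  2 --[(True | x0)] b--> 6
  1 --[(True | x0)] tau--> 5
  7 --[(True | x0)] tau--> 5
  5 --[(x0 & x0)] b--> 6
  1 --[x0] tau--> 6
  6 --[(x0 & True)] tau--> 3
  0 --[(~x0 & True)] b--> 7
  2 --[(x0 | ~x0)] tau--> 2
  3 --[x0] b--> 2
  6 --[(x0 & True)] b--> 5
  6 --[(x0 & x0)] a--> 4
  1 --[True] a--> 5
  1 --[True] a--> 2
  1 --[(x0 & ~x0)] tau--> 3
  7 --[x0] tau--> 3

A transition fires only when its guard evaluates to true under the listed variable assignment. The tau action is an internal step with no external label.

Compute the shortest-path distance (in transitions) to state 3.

Answer: UNREACHABLE

Analysis:
Breadth-first toward 3:
  depth 0: {0}
  depth 1: {7}
  depth 2: {1,5}
  depth 3: {2}
  depth 4: {6}
3 never appears.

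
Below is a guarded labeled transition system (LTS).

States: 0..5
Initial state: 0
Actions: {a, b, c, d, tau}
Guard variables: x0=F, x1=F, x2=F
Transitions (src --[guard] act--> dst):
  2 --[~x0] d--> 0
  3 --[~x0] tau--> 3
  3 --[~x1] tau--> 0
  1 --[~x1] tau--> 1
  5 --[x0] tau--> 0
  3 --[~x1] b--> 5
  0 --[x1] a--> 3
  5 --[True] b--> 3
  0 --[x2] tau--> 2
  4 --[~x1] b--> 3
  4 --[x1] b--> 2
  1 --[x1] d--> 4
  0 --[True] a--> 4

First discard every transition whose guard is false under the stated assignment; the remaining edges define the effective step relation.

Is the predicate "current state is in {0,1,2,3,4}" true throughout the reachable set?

Inv-set: {0,1,2,3,4}
Reach set: {0,3,4,5}
  0: ✓
  3: ✓
  4: ✓
  5: outside
counterexample path to 5: a·b·b

Answer: INVARIANT VIOLATED at state 5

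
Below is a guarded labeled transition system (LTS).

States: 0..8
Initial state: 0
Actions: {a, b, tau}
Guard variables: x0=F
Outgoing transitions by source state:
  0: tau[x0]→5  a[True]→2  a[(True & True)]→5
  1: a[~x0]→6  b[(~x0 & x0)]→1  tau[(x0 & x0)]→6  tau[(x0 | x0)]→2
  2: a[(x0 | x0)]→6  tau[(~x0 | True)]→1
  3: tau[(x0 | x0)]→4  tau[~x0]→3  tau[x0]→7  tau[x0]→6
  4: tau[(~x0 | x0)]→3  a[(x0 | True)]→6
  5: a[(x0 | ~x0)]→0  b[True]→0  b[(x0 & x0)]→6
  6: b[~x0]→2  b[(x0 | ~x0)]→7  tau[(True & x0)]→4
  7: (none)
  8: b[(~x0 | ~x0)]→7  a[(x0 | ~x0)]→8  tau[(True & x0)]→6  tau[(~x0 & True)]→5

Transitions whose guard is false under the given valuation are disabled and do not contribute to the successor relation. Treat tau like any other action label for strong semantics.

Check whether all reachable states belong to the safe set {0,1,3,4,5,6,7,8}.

Answer: INVARIANT VIOLATED at state 2

Working:
Inv-set: {0,1,3,4,5,6,7,8}
Reach set: {0,1,2,5,6,7}
  0: ok
  1: ok
  2: VIOLATES
  5: ok
  6: ok
  7: ok
witness against invariant: a → 2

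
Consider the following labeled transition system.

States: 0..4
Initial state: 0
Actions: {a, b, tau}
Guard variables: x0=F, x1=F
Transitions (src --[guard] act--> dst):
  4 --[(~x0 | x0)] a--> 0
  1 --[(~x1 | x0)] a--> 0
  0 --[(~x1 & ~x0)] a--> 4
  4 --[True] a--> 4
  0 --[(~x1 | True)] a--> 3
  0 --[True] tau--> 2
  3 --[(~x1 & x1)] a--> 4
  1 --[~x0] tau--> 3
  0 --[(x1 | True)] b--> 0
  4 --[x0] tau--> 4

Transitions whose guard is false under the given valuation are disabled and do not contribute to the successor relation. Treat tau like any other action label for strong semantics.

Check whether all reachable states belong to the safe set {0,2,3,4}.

Answer: INVARIANT HOLDS

Working:
Safe = {0,2,3,4}
Reachable = {0,2,3,4}
  0: safe
  2: safe
  3: safe
  4: safe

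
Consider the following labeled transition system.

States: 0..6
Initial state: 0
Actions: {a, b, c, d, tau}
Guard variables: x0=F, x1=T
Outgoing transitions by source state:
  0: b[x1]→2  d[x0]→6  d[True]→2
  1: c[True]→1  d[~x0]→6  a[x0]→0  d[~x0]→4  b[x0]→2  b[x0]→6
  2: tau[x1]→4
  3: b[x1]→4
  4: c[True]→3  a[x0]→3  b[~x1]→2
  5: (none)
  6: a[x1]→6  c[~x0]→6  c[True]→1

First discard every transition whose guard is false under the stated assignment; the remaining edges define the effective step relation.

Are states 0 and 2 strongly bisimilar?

Answer: NOT BISIMILAR

Analysis:
Bisimulation quotient by refinement:
  round 0: {{0,1,2,3,4,5,6}}
  round 1: {{0},{1},{2},{3},{4},{5},{6}}
stable after 2 split(s): 7 block(s)
0∈{0}, 2∈{2}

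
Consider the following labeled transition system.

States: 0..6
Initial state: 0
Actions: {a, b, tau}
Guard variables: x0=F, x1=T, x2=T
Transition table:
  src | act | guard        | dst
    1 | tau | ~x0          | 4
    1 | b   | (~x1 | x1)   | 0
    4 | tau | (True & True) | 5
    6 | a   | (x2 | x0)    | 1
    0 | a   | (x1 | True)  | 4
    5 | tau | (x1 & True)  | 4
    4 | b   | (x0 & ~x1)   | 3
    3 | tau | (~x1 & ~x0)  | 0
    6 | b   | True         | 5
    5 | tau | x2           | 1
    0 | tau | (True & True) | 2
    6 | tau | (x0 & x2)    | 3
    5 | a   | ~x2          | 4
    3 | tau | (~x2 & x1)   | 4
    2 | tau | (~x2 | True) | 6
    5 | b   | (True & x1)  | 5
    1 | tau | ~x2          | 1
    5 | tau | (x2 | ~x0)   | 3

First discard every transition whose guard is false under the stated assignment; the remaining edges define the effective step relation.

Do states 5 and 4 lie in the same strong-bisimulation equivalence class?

Refine partition for ~:
  round 0: {{0,1,2,3,4,5,6}}
  round 1: {{0},{1,5},{2,4},{3},{6}}
  round 2: {{0},{1},{2},{3},{4},{5},{6}}
7 equivalence class(es) (converged in 3)
[5]={5}  [4]={4}

Answer: NOT BISIMILAR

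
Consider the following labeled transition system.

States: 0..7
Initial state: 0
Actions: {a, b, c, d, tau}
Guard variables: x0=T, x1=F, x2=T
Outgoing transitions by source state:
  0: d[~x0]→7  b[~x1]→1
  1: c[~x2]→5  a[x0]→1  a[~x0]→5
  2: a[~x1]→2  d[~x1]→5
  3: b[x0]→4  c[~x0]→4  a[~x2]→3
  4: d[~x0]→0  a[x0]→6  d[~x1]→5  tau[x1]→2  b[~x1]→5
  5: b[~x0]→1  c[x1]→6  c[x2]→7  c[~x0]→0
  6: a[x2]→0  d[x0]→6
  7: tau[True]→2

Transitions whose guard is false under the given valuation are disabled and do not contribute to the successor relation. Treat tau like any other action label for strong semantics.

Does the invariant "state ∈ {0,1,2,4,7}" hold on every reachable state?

Answer: INVARIANT HOLDS

Trace:
Safe = {0,1,2,4,7}
Reachable = {0,1}
  0: ok
  1: ok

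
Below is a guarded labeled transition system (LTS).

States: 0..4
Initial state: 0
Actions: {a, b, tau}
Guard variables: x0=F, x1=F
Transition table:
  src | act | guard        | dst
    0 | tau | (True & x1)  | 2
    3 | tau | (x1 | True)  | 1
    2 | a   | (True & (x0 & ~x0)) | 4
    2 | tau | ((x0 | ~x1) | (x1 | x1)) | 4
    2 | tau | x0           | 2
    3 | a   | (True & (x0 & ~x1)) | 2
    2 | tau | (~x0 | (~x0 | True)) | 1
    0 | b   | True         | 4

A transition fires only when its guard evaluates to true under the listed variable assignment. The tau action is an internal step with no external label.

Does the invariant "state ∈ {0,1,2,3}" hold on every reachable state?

Safe = {0,1,2,3}
Reachable = {0,4}
  0: ✓
  4: VIOLATES
reach 4 via b — violates

Answer: INVARIANT VIOLATED at state 4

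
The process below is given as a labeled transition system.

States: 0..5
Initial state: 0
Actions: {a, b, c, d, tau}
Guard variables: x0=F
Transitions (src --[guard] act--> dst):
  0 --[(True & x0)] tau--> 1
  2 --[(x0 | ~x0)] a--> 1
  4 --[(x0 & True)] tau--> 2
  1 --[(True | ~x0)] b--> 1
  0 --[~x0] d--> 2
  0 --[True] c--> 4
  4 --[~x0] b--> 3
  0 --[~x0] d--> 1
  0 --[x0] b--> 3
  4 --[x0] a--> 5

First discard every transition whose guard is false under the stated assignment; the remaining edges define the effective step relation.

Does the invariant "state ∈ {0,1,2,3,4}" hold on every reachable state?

Safe = {0,1,2,3,4}
Reachable = {0,1,2,3,4}
  0: ✓
  1: ✓
  2: ✓
  3: ✓
  4: ✓

Answer: INVARIANT HOLDS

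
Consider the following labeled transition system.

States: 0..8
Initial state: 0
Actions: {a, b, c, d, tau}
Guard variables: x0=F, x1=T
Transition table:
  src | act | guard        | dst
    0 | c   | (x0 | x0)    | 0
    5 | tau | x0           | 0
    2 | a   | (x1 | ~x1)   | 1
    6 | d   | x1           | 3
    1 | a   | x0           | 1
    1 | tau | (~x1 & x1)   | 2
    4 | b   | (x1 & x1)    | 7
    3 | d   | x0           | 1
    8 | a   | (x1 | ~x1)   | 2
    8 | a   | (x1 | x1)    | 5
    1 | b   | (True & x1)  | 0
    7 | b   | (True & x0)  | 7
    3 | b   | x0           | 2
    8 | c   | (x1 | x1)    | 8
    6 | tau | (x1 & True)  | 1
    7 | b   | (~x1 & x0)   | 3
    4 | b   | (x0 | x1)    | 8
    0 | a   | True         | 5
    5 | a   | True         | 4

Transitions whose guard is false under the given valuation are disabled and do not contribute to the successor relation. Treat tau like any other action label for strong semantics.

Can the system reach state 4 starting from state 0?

Answer: REACHABLE

Working:
11 transition(s) survive guard evaluation.
depth 0: {0}
depth 1: {5}  total {0,5}
depth 2: {4}  total {0,4,5}
depth 3: {7,8}  total {0,4,5,7,8}
depth 4: {2}  total {0,2,4,5,7,8}
depth 5: {1}  total {0,1,2,4,5,7,8}
Reach set: {0,1,2,4,5,7,8}
trace reaching 4: a·a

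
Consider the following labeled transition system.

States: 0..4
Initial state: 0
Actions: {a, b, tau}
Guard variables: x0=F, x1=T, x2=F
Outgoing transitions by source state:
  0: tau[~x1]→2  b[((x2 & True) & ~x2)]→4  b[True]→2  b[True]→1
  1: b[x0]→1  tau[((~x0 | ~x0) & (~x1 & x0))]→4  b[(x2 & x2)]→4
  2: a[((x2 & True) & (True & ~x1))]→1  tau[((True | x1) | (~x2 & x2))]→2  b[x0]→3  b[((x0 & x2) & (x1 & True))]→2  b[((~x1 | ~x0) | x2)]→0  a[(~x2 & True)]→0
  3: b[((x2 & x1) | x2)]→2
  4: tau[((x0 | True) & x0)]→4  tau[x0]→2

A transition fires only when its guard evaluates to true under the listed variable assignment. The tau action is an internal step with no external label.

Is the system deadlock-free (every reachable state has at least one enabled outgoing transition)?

Answer: DEADLOCK at state 1

Trace:
Reachable = {0,1,2}
  0: b→1  b→2  [2 exit(s)]
  1: ∅  [STUCK]
  2: a→0  b→0  tau→2  [3 exit(s)]
trace reaching 1: b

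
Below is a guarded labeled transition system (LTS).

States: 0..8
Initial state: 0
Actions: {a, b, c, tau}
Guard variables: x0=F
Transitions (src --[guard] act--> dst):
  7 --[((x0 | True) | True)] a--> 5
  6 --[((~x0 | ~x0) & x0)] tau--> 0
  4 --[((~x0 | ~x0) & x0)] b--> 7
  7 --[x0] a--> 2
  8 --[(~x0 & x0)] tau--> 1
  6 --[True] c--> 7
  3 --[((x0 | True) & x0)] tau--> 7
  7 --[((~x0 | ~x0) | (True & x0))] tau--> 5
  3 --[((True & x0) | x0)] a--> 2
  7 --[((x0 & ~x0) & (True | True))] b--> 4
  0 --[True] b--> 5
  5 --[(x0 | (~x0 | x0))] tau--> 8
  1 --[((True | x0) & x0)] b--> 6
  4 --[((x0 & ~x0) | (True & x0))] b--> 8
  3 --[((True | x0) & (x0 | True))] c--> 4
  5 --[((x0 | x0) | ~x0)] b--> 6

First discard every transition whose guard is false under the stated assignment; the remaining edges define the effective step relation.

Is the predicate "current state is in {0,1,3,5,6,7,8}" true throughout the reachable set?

Answer: INVARIANT HOLDS

Working:
Safe = {0,1,3,5,6,7,8}
Reachable = {0,5,6,7,8}
  0: ok
  5: ok
  6: ok
  7: ok
  8: ok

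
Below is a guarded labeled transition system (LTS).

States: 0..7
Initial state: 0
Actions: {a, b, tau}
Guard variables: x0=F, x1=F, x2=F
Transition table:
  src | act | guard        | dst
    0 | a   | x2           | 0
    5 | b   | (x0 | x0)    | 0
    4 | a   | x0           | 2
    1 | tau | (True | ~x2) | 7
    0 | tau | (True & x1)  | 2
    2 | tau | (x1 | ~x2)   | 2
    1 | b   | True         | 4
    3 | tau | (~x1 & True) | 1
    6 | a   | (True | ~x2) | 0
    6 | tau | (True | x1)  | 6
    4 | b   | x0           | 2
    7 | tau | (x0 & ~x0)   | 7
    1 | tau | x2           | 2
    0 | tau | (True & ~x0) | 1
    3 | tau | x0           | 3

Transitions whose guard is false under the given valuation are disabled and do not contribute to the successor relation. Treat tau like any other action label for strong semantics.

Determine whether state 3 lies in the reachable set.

After dropping false guards: 7 live edges.
Layer 0: {0}
Layer 1: {1}  now seen {0,1}
Layer 2: {4,7}  now seen {0,1,4,7}
Reachable = {0,1,4,7}

Answer: UNREACHABLE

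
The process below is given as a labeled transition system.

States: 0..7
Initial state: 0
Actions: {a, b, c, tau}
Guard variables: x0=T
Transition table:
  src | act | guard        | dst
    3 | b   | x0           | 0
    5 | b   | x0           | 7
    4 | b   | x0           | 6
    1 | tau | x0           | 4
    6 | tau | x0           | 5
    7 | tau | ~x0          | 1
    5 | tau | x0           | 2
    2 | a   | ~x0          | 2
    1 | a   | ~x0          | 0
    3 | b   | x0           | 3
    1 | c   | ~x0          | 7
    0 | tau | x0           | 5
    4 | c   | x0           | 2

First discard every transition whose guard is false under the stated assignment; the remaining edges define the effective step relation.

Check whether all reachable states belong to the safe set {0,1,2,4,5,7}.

Answer: INVARIANT HOLDS

Trace:
Safe = {0,1,2,4,5,7}
R = {0,2,5,7}
  0: ok
  2: ok
  5: ok
  7: ok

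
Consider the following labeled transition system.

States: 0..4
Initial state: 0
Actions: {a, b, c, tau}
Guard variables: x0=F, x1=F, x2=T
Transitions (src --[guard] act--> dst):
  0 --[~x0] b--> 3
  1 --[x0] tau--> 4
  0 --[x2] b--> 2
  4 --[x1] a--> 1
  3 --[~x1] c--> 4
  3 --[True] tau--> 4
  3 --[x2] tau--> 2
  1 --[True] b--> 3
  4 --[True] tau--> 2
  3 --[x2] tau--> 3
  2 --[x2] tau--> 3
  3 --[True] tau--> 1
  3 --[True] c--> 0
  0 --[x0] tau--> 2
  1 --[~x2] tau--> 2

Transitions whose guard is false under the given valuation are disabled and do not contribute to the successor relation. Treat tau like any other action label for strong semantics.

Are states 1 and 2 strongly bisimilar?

Answer: NOT BISIMILAR

Analysis:
Bisimulation quotient by refinement:
  π0 = {{0,1,2,3,4}}
  π1 = {{0,1},{2,4},{3}}
  π2 = {{0},{1},{2},{3},{4}}
5 equivalence class(es) (converged in 3)
1∈{1}, 2∈{2}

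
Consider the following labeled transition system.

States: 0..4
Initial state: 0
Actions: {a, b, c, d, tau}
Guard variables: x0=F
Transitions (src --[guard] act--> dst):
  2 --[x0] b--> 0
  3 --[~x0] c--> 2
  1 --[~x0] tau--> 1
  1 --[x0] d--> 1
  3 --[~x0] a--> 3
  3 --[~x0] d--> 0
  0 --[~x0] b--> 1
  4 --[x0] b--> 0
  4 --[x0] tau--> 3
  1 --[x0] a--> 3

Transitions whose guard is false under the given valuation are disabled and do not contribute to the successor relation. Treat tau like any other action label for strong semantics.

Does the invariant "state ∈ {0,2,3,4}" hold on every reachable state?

Answer: INVARIANT VIOLATED at state 1

Analysis:
Allowed set {0,2,3,4}
Reach set: {0,1}
  0: safe
  1: ✗ unsafe
reach 1 via b — violates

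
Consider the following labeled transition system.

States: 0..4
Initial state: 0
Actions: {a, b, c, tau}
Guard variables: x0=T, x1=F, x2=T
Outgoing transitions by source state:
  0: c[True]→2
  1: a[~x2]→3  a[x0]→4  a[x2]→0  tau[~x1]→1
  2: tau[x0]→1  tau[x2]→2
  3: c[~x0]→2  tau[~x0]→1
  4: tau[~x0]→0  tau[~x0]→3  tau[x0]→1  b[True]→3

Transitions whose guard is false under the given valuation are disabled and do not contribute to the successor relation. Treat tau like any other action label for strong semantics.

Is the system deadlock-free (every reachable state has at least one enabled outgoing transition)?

Answer: DEADLOCK at state 3

Working:
Reachable = {0,1,2,3,4}
  0: c→2  [1 exit(s)]
  1: a→0  a→4  tau→1  [3 exit(s)]
  2: tau→1  tau→2  [2 exit(s)]
  3: ∅  [STUCK]
  4: b→3  tau→1  [2 exit(s)]
trace reaching 3: c·tau·a·b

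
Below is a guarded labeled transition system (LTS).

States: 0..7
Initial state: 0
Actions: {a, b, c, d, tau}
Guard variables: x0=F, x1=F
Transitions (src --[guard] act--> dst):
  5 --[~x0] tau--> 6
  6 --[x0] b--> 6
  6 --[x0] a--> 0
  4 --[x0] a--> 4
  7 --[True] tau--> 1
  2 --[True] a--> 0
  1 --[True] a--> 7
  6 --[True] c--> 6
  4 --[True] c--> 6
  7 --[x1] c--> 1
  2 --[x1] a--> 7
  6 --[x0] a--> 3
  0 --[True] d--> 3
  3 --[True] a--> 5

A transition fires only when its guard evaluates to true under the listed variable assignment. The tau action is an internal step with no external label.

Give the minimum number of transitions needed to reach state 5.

Layered search for 5:
  L0 = {0}
  L1 = {3}
  L2 = {5}
depth(5)=2, e.g. d·a

Answer: 2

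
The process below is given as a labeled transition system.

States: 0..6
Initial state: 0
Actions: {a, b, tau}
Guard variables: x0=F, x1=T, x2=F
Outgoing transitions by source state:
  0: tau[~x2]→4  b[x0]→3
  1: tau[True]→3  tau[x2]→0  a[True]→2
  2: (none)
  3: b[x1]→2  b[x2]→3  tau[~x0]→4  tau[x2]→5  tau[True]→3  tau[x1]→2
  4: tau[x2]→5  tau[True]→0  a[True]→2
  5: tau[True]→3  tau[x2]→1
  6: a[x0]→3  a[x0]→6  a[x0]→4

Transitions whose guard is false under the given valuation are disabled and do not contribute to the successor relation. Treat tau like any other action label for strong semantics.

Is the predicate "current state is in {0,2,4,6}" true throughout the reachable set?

Allowed set {0,2,4,6}
Reachable = {0,2,4}
  0: ✓
  2: ✓
  4: ✓

Answer: INVARIANT HOLDS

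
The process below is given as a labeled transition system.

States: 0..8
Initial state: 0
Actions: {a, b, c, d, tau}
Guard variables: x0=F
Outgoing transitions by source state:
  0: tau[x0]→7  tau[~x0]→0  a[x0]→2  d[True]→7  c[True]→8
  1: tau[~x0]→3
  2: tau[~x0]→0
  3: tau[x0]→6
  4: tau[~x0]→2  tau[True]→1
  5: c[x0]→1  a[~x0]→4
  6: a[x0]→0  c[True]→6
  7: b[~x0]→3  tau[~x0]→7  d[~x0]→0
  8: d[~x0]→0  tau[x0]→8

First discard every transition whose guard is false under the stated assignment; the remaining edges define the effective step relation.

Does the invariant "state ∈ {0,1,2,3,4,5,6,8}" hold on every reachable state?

Allowed set {0,1,2,3,4,5,6,8}
Reach set: {0,3,7,8}
  0: safe
  3: safe
  7: ✗ unsafe
  8: safe
witness against invariant: d → 7

Answer: INVARIANT VIOLATED at state 7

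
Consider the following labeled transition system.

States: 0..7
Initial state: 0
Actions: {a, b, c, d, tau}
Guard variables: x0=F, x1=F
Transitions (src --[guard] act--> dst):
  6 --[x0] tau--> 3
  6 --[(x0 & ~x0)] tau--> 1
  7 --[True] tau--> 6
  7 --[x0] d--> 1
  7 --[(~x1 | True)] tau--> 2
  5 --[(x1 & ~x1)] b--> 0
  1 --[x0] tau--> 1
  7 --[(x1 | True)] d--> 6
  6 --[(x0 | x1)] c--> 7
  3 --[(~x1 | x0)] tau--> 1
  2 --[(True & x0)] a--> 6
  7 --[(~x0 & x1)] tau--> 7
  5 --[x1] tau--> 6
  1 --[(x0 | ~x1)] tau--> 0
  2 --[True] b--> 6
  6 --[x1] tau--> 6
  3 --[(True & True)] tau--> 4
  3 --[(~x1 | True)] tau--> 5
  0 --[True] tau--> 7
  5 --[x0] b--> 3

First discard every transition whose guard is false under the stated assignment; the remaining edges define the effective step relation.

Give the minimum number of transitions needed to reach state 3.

Answer: UNREACHABLE

Trace:
Breadth-first toward 3:
  Layer 0: {0}
  Layer 1: {7}
  Layer 2: {2,6}
3 never appears.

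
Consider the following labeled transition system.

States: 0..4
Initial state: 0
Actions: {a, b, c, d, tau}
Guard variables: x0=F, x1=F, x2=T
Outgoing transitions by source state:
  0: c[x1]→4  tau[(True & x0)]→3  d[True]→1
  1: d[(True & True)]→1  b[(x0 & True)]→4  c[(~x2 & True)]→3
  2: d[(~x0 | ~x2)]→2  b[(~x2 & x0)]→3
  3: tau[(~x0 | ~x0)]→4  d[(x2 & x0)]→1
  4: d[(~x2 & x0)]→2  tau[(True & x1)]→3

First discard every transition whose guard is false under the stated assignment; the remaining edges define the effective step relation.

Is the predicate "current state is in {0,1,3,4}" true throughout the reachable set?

Inv-set: {0,1,3,4}
Reachable = {0,1}
  0: ok
  1: ok

Answer: INVARIANT HOLDS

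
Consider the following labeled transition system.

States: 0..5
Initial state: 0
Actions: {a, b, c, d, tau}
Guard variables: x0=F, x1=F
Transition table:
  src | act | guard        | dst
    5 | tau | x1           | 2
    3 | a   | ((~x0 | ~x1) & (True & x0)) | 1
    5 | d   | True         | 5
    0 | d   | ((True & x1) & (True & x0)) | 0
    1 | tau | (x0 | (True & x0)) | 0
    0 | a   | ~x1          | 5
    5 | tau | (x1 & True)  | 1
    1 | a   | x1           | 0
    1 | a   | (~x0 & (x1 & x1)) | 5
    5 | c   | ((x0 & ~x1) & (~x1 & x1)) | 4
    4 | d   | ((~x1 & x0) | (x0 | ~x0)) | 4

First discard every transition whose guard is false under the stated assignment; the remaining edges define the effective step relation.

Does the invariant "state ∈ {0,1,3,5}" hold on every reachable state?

Safe = {0,1,3,5}
Reachable = {0,5}
  0: safe
  5: safe

Answer: INVARIANT HOLDS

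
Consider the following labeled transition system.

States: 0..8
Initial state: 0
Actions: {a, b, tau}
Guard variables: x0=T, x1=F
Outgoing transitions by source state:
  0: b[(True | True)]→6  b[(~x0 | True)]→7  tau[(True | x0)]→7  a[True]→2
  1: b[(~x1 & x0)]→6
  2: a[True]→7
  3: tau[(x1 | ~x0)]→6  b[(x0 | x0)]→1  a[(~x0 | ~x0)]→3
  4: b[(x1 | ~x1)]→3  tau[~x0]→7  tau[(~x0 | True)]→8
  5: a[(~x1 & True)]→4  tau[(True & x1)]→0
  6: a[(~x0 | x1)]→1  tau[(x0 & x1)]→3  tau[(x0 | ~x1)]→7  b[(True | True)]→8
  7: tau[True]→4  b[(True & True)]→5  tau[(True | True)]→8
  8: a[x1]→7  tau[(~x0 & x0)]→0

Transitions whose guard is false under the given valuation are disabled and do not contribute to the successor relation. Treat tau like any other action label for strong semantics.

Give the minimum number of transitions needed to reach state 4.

Layered search for 4:
  L0 = {0}
  L1 = {2,6,7}
  L2 = {4,5,8}
4 enters at depth 2; path b·tau

Answer: 2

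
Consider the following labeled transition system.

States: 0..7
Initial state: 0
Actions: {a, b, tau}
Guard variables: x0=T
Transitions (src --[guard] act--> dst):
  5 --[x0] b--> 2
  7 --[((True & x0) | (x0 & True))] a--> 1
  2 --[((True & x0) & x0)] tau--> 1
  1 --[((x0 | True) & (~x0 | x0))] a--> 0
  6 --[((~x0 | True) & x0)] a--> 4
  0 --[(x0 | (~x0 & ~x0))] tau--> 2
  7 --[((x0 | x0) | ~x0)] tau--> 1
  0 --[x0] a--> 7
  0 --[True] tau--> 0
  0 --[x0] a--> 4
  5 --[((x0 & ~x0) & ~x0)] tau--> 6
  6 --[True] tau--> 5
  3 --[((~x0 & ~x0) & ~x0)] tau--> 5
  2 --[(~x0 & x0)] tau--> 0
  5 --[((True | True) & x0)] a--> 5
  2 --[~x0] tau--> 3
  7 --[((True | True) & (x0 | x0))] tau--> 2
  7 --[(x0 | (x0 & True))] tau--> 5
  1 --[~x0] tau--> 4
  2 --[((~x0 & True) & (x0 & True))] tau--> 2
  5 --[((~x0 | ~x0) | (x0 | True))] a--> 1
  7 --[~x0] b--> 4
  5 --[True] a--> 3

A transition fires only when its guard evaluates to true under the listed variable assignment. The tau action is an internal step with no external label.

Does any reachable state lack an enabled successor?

Reachable = {0,1,2,3,4,5,7}
  0: a→4  a→7  tau→0  tau→2  [4 out]
  1: a→0  [1 out]
  2: tau→1  [1 out]
  3: ∅  [no exit]
  4: ∅  [no exit]
  5: a→1  a→3  a→5  b→2  [4 out]
  7: a→1  tau→1  tau→2  tau→5  [4 out]
trace reaching 3: a·tau·a

Answer: DEADLOCK at state 3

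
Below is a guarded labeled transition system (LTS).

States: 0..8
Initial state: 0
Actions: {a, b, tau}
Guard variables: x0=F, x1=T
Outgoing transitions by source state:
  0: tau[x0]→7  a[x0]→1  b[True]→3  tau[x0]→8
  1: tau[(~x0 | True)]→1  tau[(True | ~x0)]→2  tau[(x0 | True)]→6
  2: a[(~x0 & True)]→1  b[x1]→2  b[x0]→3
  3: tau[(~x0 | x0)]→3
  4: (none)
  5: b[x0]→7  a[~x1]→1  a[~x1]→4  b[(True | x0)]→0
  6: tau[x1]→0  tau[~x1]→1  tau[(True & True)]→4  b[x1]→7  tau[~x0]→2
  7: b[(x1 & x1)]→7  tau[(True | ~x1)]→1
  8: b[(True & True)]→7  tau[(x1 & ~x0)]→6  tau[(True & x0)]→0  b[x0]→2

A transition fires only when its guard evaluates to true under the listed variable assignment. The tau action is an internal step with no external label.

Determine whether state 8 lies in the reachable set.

Guard filter leaves 16 enabled edge(s).
L0 = {0}
L1 = {3}  now seen {0,3}
Reach set: {0,3}

Answer: UNREACHABLE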